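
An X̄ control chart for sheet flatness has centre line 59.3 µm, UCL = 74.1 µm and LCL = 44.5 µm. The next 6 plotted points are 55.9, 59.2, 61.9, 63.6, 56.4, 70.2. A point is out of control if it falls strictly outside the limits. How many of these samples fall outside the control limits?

All 6 points lie within [44.5, 74.1].

0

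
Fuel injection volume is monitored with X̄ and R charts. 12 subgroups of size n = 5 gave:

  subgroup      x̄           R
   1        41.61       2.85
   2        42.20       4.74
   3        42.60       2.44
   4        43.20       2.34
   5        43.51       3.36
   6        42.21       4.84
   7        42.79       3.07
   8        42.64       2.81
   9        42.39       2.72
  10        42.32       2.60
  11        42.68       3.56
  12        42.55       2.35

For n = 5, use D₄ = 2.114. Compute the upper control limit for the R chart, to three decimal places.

6.638

R̄ = (2.85 + 4.74 + 2.44 + 2.34 + 3.36 + 4.84 + 3.07 + 2.81 + 2.72 + 2.60 + 3.56 + 2.35) / 12 = 37.6800 / 12 = 3.1400
UCL_R = D₄·R̄ = 2.114 × 3.1400 = 6.6380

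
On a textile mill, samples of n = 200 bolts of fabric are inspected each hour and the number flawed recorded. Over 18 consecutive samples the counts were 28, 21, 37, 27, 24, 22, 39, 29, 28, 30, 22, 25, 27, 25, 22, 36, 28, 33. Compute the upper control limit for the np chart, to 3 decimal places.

p̄ = Σdᵢ / (k·n) = 503 / (18 × 200) = 0.13972
UCL = np̄ + 3·√(np̄(1−p̄)) = 27.9444 + 3 × √(27.9444×0.86028) = 27.9444 + 3 × 4.9031 = 42.6536

42.654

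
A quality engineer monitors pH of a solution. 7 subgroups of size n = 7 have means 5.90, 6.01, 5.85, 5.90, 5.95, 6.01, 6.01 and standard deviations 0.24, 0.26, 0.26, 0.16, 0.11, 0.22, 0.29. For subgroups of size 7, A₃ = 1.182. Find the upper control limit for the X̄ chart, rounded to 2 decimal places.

X̄̄ = (5.90 + 6.01 + 5.85 + 5.90 + 5.95 + 6.01 + 6.01) / 7 = 5.9471
s̄ = (0.24 + 0.26 + 0.26 + 0.16 + 0.11 + 0.22 + 0.29) / 7 = 0.2200
UCL = X̄̄ + A₃·s̄ = 5.9471 + 1.182 × 0.2200 = 6.2072

6.21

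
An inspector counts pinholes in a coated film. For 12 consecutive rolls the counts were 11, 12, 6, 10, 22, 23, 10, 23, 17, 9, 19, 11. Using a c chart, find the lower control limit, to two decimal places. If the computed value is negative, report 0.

3.03

c̄ = (11 + 12 + 6 + 10 + 22 + 23 + 10 + 23 + 17 + 9 + 19 + 11) / 12 = 173 / 12 = 14.4167
LCL = c̄ − 3√c̄ = 14.4167 − 3 × 3.7969 = 3.0259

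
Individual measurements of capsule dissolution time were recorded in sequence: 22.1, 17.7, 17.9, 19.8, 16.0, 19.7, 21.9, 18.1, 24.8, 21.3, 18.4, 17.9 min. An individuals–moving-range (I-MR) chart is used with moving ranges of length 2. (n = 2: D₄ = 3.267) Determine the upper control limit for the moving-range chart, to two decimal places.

Moving ranges: 4.4, 0.2, 1.9, 3.8, 3.7, 2.2, 3.8, 6.7, 3.5, 2.9, 0.5; M̄R̄ = 33.6000 / 11 = 3.0545
UCL_MR = D₄·M̄R̄ = 3.267 × 3.0545 = 9.9792

9.98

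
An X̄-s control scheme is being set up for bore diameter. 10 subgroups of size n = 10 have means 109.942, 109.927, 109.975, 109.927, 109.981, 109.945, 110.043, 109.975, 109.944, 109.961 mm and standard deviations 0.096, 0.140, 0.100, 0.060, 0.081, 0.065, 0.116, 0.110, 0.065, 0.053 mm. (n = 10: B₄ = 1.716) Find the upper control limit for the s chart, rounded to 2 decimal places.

s̄ = (0.096 + 0.140 + 0.100 + 0.060 + 0.081 + 0.065 + 0.116 + 0.110 + 0.065 + 0.053) / 10 = 0.0886
UCL_s = B₄·s̄ = 1.716 × 0.0886 = 0.1520

0.15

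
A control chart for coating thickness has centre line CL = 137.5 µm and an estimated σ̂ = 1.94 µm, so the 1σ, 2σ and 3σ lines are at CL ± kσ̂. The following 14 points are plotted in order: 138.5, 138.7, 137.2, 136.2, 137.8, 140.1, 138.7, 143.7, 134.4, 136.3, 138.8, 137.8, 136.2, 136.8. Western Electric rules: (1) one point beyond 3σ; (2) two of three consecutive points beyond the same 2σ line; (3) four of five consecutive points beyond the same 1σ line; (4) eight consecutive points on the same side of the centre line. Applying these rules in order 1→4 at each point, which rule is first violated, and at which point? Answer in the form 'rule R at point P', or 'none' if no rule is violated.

Zone of each point (C = within 1σ̂, B = 1σ̂–2σ̂, A = 2σ̂–3σ̂, * = beyond 3σ̂; sign = side of CL): 1:+C, 2:+C, 3:-C, 4:-C, 5:+C, 6:+B, 7:+C, 8:+*, 9:-B, 10:-C, 11:+C, 12:+C, 13:-C, 14:-C
Rule 1 (one point beyond the 3σ limits) is satisfied at point 8.

rule 1 at point 8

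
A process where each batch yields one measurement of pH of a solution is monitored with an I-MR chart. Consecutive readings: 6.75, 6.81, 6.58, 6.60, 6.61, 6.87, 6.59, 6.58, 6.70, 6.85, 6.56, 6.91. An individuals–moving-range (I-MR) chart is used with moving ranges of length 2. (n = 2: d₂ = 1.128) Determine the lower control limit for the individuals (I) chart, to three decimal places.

6.270

X̄ = (6.75 + 6.81 + 6.58 + 6.60 + 6.61 + 6.87 + 6.59 + 6.58 + 6.70 + 6.85 + 6.56 + 6.91) / 12 = 6.7008
Moving ranges: 0.06, 0.23, 0.02, 0.01, 0.26, 0.28, 0.01, 0.12, 0.15, 0.29, 0.35; M̄R̄ = 1.7800 / 11 = 0.1618
LCL = X̄ − 3·M̄R̄/d₂ = 6.7008 − 3 × 0.1618 / 1.128 = 6.2705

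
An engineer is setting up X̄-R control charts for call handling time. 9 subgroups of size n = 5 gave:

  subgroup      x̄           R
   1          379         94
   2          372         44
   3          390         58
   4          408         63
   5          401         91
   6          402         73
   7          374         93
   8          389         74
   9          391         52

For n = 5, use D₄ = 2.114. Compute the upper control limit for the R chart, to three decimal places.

R̄ = (94 + 44 + 58 + 63 + 91 + 73 + 93 + 74 + 52) / 9 = 642.0000 / 9 = 71.3333
UCL_R = D₄·R̄ = 2.114 × 71.3333 = 150.7987

150.799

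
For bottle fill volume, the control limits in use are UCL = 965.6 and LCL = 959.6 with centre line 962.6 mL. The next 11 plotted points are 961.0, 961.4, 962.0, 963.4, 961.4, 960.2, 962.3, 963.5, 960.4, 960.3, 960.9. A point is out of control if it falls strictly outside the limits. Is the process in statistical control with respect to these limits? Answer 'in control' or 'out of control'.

All 11 points lie within [959.6, 965.6].

in control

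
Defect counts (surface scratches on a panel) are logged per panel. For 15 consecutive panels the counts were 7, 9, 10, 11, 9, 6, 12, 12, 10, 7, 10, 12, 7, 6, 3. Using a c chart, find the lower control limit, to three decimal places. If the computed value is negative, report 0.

0.000

c̄ = (7 + 9 + 10 + 11 + 9 + 6 + 12 + 12 + 10 + 7 + 10 + 12 + 7 + 6 + 3) / 15 = 131 / 15 = 8.7333
LCL = c̄ − 3√c̄ = 8.7333 − 3 × 2.9552 = -0.1323 → 0 (cannot be negative)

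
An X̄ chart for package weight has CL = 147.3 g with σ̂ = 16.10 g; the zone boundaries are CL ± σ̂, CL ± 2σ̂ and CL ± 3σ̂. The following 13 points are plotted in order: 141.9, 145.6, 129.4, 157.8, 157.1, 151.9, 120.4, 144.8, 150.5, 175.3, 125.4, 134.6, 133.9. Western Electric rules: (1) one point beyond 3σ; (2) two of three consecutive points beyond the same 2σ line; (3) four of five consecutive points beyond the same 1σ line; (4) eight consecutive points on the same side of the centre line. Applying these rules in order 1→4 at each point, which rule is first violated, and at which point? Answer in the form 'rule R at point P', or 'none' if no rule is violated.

none

Zone of each point (C = within 1σ̂, B = 1σ̂–2σ̂, A = 2σ̂–3σ̂, * = beyond 3σ̂; sign = side of CL): 1:-C, 2:-C, 3:-B, 4:+C, 5:+C, 6:+C, 7:-B, 8:-C, 9:+C, 10:+B, 11:-B, 12:-C, 13:-C
No rule fires across all 13 points.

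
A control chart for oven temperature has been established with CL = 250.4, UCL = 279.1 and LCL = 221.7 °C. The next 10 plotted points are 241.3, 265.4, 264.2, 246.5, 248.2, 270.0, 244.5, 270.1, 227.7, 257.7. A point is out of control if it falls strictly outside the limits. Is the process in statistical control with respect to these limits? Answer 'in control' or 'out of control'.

in control

All 10 points lie within [221.7, 279.1].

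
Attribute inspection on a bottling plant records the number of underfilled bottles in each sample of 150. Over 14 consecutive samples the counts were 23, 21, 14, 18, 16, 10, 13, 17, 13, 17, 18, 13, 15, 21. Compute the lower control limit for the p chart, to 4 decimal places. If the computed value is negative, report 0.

p̄ = Σdᵢ / (k·n) = 229 / (14 × 150) = 0.10905
LCL = p̄ − 3·√(p̄(1−p̄)/n) = 0.10905 − 3 × 0.02545 = 0.03270

0.0327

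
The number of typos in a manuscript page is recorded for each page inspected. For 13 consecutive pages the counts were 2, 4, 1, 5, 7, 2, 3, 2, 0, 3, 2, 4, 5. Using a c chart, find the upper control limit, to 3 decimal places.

c̄ = (2 + 4 + 1 + 5 + 7 + 2 + 3 + 2 + 0 + 3 + 2 + 4 + 5) / 13 = 40 / 13 = 3.0769
UCL = c̄ + 3√c̄ = 3.0769 + 3 × √3.0769 = 3.0769 + 3 × 1.7541 = 8.3393

8.339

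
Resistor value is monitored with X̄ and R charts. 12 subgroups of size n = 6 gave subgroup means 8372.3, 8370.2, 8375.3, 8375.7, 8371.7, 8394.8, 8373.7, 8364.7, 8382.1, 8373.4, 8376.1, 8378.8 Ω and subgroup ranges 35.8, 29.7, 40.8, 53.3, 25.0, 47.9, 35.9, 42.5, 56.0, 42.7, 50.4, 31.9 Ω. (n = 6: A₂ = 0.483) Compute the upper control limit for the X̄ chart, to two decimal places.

8395.53

X̄̄ = (8372.3 + 8370.2 + 8375.3 + 8375.7 + 8371.7 + 8394.8 + 8373.7 + 8364.7 + 8382.1 + 8373.4 + 8376.1 + 8378.8) / 12 = 100508.8000 / 12 = 8375.7333
R̄ = (35.8 + 29.7 + 40.8 + 53.3 + 25.0 + 47.9 + 35.9 + 42.5 + 56.0 + 42.7 + 50.4 + 31.9) / 12 = 491.9000 / 12 = 40.9917
UCL = X̄̄ + A₂·R̄ = 8375.7333 + 0.483 × 40.9917 = 8395.5323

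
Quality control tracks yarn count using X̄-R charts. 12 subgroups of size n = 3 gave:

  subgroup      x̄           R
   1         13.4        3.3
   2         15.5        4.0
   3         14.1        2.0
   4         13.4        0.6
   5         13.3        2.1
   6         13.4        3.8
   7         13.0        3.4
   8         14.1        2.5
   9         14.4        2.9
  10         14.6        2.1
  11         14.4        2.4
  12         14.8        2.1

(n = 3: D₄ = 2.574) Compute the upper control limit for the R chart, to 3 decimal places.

6.692

R̄ = (3.3 + 4.0 + 2.0 + 0.6 + 2.1 + 3.8 + 3.4 + 2.5 + 2.9 + 2.1 + 2.4 + 2.1) / 12 = 31.2000 / 12 = 2.6000
UCL_R = D₄·R̄ = 2.574 × 2.6000 = 6.6924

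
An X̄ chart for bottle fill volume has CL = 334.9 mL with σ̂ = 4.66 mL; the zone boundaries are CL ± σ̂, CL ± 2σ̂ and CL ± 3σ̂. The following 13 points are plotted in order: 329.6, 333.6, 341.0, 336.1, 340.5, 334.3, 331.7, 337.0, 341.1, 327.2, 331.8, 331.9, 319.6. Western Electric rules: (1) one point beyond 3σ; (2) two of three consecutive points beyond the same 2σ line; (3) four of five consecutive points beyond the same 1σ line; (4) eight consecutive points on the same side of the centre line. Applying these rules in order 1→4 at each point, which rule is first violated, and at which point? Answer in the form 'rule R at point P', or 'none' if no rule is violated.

Zone of each point (C = within 1σ̂, B = 1σ̂–2σ̂, A = 2σ̂–3σ̂, * = beyond 3σ̂; sign = side of CL): 1:-B, 2:-C, 3:+B, 4:+C, 5:+B, 6:-C, 7:-C, 8:+C, 9:+B, 10:-B, 11:-C, 12:-C, 13:-*
Rule 1 (one point beyond the 3σ limits) is satisfied at point 13.

rule 1 at point 13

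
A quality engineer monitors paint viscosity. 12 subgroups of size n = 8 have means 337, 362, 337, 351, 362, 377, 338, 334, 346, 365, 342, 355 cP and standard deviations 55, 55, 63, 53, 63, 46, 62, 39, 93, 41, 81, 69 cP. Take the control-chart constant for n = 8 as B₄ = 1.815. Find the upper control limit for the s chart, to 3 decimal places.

108.900

s̄ = (55 + 55 + 63 + 53 + 63 + 46 + 62 + 39 + 93 + 41 + 81 + 69) / 12 = 60.0000
UCL_s = B₄·s̄ = 1.815 × 60.0000 = 108.9000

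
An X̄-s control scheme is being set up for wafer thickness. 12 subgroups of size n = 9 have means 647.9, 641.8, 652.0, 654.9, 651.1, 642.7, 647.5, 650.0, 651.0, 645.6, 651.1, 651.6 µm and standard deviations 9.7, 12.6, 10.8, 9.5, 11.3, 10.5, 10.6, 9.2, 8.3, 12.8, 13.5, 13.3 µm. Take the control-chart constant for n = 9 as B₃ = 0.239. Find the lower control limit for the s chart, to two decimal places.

s̄ = (9.7 + 12.6 + 10.8 + 9.5 + 11.3 + 10.5 + 10.6 + 9.2 + 8.3 + 12.8 + 13.5 + 13.3) / 12 = 11.0083
LCL_s = B₃·s̄ = 0.239 × 11.0083 = 2.6310

2.63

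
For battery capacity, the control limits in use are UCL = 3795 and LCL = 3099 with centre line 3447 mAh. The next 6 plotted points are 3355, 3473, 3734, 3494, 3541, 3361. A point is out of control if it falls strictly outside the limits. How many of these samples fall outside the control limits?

0

All 6 points lie within [3099, 3795].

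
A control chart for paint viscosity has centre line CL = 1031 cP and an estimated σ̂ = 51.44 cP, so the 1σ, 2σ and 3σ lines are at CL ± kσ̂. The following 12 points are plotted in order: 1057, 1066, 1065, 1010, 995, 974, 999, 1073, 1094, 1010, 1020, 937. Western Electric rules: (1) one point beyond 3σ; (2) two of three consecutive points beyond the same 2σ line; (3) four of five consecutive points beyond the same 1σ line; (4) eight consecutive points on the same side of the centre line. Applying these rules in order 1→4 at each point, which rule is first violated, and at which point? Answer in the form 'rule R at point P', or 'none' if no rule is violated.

none

Zone of each point (C = within 1σ̂, B = 1σ̂–2σ̂, A = 2σ̂–3σ̂, * = beyond 3σ̂; sign = side of CL): 1:+C, 2:+C, 3:+C, 4:-C, 5:-C, 6:-B, 7:-C, 8:+C, 9:+B, 10:-C, 11:-C, 12:-B
No rule fires across all 12 points.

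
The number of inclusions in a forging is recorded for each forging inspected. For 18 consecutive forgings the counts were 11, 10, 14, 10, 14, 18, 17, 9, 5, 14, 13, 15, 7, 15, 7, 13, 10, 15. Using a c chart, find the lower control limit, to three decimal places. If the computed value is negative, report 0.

1.639

c̄ = (11 + 10 + 14 + 10 + 14 + 18 + 17 + 9 + 5 + 14 + 13 + 15 + 7 + 15 + 7 + 13 + 10 + 15) / 18 = 217 / 18 = 12.0556
LCL = c̄ − 3√c̄ = 12.0556 − 3 × 3.4721 = 1.6392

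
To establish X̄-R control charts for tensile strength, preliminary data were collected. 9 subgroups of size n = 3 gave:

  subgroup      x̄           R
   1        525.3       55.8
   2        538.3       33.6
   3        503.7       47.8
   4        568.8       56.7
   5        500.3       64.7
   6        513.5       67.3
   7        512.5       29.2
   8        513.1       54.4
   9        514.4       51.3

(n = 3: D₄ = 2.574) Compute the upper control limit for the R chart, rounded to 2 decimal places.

R̄ = (55.8 + 33.6 + 47.8 + 56.7 + 64.7 + 67.3 + 29.2 + 54.4 + 51.3) / 9 = 460.8000 / 9 = 51.2000
UCL_R = D₄·R̄ = 2.574 × 51.2000 = 131.7888

131.79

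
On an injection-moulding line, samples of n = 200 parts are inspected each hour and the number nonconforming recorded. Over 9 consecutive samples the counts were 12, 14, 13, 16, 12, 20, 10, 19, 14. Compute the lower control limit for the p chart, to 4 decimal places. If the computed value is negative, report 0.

0.0173

p̄ = Σdᵢ / (k·n) = 130 / (9 × 200) = 0.07222
LCL = p̄ − 3·√(p̄(1−p̄)/n) = 0.07222 − 3 × 0.01830 = 0.01731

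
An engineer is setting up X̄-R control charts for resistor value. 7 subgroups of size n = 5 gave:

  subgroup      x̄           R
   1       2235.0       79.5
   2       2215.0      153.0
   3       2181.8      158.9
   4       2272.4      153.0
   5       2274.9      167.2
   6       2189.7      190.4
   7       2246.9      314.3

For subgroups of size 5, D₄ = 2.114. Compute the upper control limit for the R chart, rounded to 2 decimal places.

R̄ = (79.5 + 153.0 + 158.9 + 153.0 + 167.2 + 190.4 + 314.3) / 7 = 1216.3000 / 7 = 173.7571
UCL_R = D₄·R̄ = 2.114 × 173.7571 = 367.3226

367.32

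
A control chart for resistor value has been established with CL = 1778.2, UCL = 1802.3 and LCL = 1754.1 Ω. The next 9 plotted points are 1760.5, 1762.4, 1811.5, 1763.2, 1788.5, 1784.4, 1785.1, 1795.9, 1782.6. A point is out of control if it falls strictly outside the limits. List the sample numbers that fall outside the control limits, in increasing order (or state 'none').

Compare each point to [1754.1, 1802.3]: sample 3 = 1811.5 > UCL.

3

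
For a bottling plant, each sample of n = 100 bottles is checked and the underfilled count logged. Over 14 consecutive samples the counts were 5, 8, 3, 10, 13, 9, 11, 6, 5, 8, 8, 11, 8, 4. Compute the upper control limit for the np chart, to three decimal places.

15.824

p̄ = Σdᵢ / (k·n) = 109 / (14 × 100) = 0.07786
UCL = np̄ + 3·√(np̄(1−p̄)) = 7.7857 + 3 × √(7.7857×0.92214) = 7.7857 + 3 × 2.6795 = 15.8241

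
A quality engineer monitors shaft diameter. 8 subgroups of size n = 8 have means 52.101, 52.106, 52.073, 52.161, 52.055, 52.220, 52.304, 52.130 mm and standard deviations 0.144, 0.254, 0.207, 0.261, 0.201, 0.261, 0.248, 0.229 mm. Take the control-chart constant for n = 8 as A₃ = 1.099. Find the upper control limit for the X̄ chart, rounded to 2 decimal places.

52.39

X̄̄ = (52.101 + 52.106 + 52.073 + 52.161 + 52.055 + 52.220 + 52.304 + 52.130) / 8 = 52.1437
s̄ = (0.144 + 0.254 + 0.207 + 0.261 + 0.201 + 0.261 + 0.248 + 0.229) / 8 = 0.2256
UCL = X̄̄ + A₃·s̄ = 52.1437 + 1.099 × 0.2256 = 52.3917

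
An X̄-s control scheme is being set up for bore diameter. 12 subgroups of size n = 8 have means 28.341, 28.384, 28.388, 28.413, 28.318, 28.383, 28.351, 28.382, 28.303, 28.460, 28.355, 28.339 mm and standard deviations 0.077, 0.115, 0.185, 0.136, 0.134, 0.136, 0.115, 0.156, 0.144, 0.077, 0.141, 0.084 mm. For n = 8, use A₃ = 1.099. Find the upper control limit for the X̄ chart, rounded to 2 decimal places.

X̄̄ = (28.341 + 28.384 + 28.388 + 28.413 + 28.318 + 28.383 + 28.351 + 28.382 + 28.303 + 28.460 + 28.355 + 28.339) / 12 = 28.3681
s̄ = (0.077 + 0.115 + 0.185 + 0.136 + 0.134 + 0.136 + 0.115 + 0.156 + 0.144 + 0.077 + 0.141 + 0.084) / 12 = 0.1250
UCL = X̄̄ + A₃·s̄ = 28.3681 + 1.099 × 0.1250 = 28.5055

28.51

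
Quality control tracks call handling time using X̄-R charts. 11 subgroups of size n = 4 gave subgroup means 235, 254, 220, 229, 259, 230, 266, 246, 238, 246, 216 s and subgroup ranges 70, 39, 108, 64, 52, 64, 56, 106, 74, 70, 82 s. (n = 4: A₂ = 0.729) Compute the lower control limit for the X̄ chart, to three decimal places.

X̄̄ = (235 + 254 + 220 + 229 + 259 + 230 + 266 + 246 + 238 + 246 + 216) / 11 = 2639.0000 / 11 = 239.9091
R̄ = (70 + 39 + 108 + 64 + 52 + 64 + 56 + 106 + 74 + 70 + 82) / 11 = 785.0000 / 11 = 71.3636
LCL = X̄̄ − A₂·R̄ = 239.9091 − 0.729 × 71.3636 = 187.8850

187.885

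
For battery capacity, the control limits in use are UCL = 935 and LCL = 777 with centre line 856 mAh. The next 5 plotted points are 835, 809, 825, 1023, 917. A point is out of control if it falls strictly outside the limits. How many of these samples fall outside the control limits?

1

Compare each point to [777, 935]: sample 4 = 1023 > UCL.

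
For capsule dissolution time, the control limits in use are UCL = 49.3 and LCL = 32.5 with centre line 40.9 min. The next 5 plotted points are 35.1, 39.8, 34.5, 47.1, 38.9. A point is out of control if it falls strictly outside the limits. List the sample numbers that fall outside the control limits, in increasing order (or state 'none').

All 5 points lie within [32.5, 49.3].

none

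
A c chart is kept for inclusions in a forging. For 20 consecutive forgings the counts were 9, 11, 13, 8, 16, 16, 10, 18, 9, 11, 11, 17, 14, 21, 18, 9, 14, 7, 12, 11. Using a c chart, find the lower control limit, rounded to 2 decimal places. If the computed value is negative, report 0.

2.04

c̄ = (9 + 11 + 13 + 8 + 16 + 16 + 10 + 18 + 9 + 11 + 11 + 17 + 14 + 21 + 18 + 9 + 14 + 7 + 12 + 11) / 20 = 255 / 20 = 12.7500
LCL = c̄ − 3√c̄ = 12.7500 − 3 × 3.5707 = 2.0379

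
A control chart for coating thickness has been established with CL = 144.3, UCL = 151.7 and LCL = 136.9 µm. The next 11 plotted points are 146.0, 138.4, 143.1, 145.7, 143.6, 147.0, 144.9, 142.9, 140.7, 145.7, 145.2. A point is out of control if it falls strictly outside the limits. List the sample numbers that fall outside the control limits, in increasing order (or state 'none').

none

All 11 points lie within [136.9, 151.7].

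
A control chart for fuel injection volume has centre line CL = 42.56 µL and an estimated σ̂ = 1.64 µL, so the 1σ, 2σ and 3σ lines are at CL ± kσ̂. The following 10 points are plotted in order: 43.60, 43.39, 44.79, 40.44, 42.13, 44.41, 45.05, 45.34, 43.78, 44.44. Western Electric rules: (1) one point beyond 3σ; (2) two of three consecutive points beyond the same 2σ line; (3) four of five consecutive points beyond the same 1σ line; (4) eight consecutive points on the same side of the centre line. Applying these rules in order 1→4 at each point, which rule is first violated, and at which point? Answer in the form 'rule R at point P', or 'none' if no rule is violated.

rule 3 at point 10

Zone of each point (C = within 1σ̂, B = 1σ̂–2σ̂, A = 2σ̂–3σ̂, * = beyond 3σ̂; sign = side of CL): 1:+C, 2:+C, 3:+B, 4:-B, 5:-C, 6:+B, 7:+B, 8:+B, 9:+C, 10:+B
Rule 3 (four of five consecutive points beyond the same 1σ limit) is satisfied at point 10.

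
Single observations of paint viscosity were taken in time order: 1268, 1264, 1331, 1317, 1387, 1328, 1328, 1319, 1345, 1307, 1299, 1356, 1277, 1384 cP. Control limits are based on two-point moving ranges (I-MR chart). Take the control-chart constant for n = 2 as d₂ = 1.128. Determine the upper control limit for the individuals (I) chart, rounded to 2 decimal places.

X̄ = (1268 + 1264 + 1331 + 1317 + 1387 + 1328 + 1328 + 1319 + 1345 + 1307 + 1299 + 1356 + 1277 + 1384) / 14 = 1322.1429
Moving ranges: 4, 67, 14, 70, 59, 0, 9, 26, 38, 8, 57, 79, 107; M̄R̄ = 538.0000 / 13 = 41.3846
UCL = X̄ + 3·M̄R̄/d₂ = 1322.1429 + 3 × 41.3846 / 1.128 = 1432.2083

1432.21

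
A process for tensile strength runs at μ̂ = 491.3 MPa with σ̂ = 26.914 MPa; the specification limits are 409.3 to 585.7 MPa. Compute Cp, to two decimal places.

1.09

Cp = (USL − LSL) / (6σ̂) = (585.7 − 409.3) / (6 × 26.914) = 176.4000 / 161.4840 = 1.0924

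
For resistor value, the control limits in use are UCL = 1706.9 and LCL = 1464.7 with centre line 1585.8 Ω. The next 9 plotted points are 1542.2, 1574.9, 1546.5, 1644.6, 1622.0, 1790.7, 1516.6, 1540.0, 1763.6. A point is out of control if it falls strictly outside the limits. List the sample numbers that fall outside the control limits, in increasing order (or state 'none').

Compare each point to [1464.7, 1706.9]: sample 6 = 1790.7 > UCL; sample 9 = 1763.6 > UCL.

6, 9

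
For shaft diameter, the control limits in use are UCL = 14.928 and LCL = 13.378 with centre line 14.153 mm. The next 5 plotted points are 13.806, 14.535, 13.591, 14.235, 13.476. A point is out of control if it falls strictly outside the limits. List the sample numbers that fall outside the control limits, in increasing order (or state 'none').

none

All 5 points lie within [13.378, 14.928].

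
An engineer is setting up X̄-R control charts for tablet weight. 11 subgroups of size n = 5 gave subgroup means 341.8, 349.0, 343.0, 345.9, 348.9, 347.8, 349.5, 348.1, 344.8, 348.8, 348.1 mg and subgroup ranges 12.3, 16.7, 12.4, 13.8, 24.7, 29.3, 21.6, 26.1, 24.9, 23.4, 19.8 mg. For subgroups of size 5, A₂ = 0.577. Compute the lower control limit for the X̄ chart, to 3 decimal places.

X̄̄ = (341.8 + 349.0 + 343.0 + 345.9 + 348.9 + 347.8 + 349.5 + 348.1 + 344.8 + 348.8 + 348.1) / 11 = 3815.7000 / 11 = 346.8818
R̄ = (12.3 + 16.7 + 12.4 + 13.8 + 24.7 + 29.3 + 21.6 + 26.1 + 24.9 + 23.4 + 19.8) / 11 = 225.0000 / 11 = 20.4545
LCL = X̄̄ − A₂·R̄ = 346.8818 − 0.577 × 20.4545 = 335.0795

335.080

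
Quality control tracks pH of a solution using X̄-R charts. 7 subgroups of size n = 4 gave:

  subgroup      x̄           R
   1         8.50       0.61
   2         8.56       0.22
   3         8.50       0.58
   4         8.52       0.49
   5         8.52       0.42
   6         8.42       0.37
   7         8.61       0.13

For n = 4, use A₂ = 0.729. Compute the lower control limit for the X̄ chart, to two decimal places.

8.22

X̄̄ = (8.50 + 8.56 + 8.50 + 8.52 + 8.52 + 8.42 + 8.61) / 7 = 59.6300 / 7 = 8.5186
R̄ = (0.61 + 0.22 + 0.58 + 0.49 + 0.42 + 0.37 + 0.13) / 7 = 2.8200 / 7 = 0.4029
LCL = X̄̄ − A₂·R̄ = 8.5186 − 0.729 × 0.4029 = 8.2249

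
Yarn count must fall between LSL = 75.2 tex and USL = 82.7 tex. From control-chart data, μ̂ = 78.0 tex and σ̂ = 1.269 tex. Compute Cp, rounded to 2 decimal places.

0.99

Cp = (USL − LSL) / (6σ̂) = (82.7 − 75.2) / (6 × 1.269) = 7.5000 / 7.6140 = 0.9850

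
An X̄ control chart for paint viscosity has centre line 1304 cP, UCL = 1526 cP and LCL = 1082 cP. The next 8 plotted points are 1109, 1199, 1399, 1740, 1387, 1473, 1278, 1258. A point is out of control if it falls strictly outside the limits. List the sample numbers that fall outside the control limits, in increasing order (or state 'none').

4

Compare each point to [1082, 1526]: sample 4 = 1740 > UCL.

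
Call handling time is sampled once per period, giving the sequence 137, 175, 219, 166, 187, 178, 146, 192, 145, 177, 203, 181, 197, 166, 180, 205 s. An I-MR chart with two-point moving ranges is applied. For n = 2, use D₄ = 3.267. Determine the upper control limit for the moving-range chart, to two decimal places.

Moving ranges: 38, 44, 53, 21, 9, 32, 46, 47, 32, 26, 22, 16, 31, 14, 25; M̄R̄ = 456.0000 / 15 = 30.4000
UCL_MR = D₄·M̄R̄ = 3.267 × 30.4000 = 99.3168

99.32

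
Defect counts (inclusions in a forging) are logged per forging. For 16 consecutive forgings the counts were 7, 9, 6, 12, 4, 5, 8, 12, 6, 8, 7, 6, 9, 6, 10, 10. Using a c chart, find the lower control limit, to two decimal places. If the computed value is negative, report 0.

c̄ = (7 + 9 + 6 + 12 + 4 + 5 + 8 + 12 + 6 + 8 + 7 + 6 + 9 + 6 + 10 + 10) / 16 = 125 / 16 = 7.8125
LCL = c̄ − 3√c̄ = 7.8125 − 3 × 2.7951 = -0.5728 → 0 (cannot be negative)

0.00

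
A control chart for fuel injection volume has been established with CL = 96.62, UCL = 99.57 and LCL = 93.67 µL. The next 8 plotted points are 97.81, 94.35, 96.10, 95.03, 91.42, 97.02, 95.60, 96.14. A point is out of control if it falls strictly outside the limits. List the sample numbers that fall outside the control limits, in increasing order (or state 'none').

5

Compare each point to [93.67, 99.57]: sample 5 = 91.42 < LCL.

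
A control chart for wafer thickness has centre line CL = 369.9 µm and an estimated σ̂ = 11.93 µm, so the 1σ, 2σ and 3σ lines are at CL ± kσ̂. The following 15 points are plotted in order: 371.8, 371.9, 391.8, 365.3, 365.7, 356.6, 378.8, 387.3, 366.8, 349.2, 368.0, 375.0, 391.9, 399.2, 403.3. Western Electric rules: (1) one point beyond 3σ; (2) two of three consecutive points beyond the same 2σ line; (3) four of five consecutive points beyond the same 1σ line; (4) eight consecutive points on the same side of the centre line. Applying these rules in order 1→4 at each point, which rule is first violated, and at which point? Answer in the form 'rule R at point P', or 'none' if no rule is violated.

rule 2 at point 15

Zone of each point (C = within 1σ̂, B = 1σ̂–2σ̂, A = 2σ̂–3σ̂, * = beyond 3σ̂; sign = side of CL): 1:+C, 2:+C, 3:+B, 4:-C, 5:-C, 6:-B, 7:+C, 8:+B, 9:-C, 10:-B, 11:-C, 12:+C, 13:+B, 14:+A, 15:+A
Rule 2 (two of three consecutive points beyond the same 2σ limit) is satisfied at point 15.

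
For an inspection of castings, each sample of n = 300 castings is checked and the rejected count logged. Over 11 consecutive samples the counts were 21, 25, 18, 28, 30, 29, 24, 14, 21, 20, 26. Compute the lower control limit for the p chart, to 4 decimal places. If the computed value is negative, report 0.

0.0312

p̄ = Σdᵢ / (k·n) = 256 / (11 × 300) = 0.07758
LCL = p̄ − 3·√(p̄(1−p̄)/n) = 0.07758 − 3 × 0.01544 = 0.03124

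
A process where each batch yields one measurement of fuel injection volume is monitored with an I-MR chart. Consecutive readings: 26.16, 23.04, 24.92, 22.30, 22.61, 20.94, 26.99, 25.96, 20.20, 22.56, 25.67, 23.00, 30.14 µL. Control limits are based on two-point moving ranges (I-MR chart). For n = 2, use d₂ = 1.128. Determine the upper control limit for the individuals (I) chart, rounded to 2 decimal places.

X̄ = (26.16 + 23.04 + 24.92 + 22.30 + 22.61 + 20.94 + 26.99 + 25.96 + 20.20 + 22.56 + 25.67 + 23.00 + 30.14) / 13 = 24.1915
Moving ranges: 3.12, 1.88, 2.62, 0.31, 1.67, 6.05, 1.03, 5.76, 2.36, 3.11, 2.67, 7.14; M̄R̄ = 37.7200 / 12 = 3.1433
UCL = X̄ + 3·M̄R̄/d₂ = 24.1915 + 3 × 3.1433 / 1.128 = 32.5515

32.55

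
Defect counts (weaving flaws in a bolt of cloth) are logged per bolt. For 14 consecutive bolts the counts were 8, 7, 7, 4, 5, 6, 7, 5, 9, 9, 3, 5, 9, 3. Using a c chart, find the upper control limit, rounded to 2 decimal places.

13.69

c̄ = (8 + 7 + 7 + 4 + 5 + 6 + 7 + 5 + 9 + 9 + 3 + 5 + 9 + 3) / 14 = 87 / 14 = 6.2143
UCL = c̄ + 3√c̄ = 6.2143 + 3 × √6.2143 = 6.2143 + 3 × 2.4928 = 13.6928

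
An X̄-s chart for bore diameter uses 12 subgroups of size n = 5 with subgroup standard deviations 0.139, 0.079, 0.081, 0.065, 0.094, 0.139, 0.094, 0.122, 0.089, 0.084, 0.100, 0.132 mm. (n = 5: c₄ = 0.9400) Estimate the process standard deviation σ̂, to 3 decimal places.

0.108

s̄ = (0.139 + 0.079 + 0.081 + 0.065 + 0.094 + 0.139 + 0.094 + 0.122 + 0.089 + 0.084 + 0.100 + 0.132) / 12 = 0.1015
σ̂ = s̄ / c₄ = 0.1015 / 0.9400 = 0.1080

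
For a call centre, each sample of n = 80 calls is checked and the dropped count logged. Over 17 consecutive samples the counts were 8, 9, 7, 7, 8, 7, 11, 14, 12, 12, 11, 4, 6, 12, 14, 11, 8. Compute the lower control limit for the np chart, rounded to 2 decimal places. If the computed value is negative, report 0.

0.80

p̄ = Σdᵢ / (k·n) = 161 / (17 × 80) = 0.11838
LCL = np̄ − 3·√(np̄(1−p̄)) = 9.4706 − 3 × 2.8895 = 0.8020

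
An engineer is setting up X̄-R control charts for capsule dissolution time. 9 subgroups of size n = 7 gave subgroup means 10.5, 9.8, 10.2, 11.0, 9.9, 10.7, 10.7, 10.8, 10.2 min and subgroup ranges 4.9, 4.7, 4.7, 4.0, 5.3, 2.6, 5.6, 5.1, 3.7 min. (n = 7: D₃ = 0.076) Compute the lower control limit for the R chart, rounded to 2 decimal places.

R̄ = (4.9 + 4.7 + 4.7 + 4.0 + 5.3 + 2.6 + 5.6 + 5.1 + 3.7) / 9 = 40.6000 / 9 = 4.5111
LCL_R = D₃·R̄ = 0.076 × 4.5111 = 0.3428

0.34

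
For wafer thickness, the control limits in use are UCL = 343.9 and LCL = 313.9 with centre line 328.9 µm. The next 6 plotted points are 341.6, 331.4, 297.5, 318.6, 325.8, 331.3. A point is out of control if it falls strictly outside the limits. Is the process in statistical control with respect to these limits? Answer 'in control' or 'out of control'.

out of control

Compare each point to [313.9, 343.9]: sample 3 = 297.5 < LCL.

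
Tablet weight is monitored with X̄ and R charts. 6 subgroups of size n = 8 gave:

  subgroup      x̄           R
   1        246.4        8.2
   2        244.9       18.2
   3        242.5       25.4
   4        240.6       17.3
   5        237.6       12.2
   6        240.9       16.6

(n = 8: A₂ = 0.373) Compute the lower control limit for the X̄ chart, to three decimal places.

236.064

X̄̄ = (246.4 + 244.9 + 242.5 + 240.6 + 237.6 + 240.9) / 6 = 1452.9000 / 6 = 242.1500
R̄ = (8.2 + 18.2 + 25.4 + 17.3 + 12.2 + 16.6) / 6 = 97.9000 / 6 = 16.3167
LCL = X̄̄ − A₂·R̄ = 242.1500 − 0.373 × 16.3167 = 236.0639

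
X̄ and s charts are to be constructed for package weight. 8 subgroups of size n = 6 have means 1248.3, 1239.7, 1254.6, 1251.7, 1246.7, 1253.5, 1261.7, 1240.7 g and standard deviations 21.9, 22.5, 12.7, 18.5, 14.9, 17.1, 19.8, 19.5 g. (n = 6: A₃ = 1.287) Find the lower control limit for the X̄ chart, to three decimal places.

1225.980

X̄̄ = (1248.3 + 1239.7 + 1254.6 + 1251.7 + 1246.7 + 1253.5 + 1261.7 + 1240.7) / 8 = 1249.6125
s̄ = (21.9 + 22.5 + 12.7 + 18.5 + 14.9 + 17.1 + 19.8 + 19.5) / 8 = 18.3625
LCL = X̄̄ − A₃·s̄ = 1249.6125 − 1.287 × 18.3625 = 1225.9800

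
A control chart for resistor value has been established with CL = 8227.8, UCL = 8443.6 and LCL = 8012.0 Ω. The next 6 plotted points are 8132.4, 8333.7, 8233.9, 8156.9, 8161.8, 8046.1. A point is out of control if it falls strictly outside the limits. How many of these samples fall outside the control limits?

All 6 points lie within [8012.0, 8443.6].

0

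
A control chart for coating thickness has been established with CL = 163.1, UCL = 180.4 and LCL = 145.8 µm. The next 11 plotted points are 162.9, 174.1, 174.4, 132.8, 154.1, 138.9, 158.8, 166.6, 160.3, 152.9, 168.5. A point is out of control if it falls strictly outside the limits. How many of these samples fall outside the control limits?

Compare each point to [145.8, 180.4]: sample 4 = 132.8 < LCL; sample 6 = 138.9 < LCL.

2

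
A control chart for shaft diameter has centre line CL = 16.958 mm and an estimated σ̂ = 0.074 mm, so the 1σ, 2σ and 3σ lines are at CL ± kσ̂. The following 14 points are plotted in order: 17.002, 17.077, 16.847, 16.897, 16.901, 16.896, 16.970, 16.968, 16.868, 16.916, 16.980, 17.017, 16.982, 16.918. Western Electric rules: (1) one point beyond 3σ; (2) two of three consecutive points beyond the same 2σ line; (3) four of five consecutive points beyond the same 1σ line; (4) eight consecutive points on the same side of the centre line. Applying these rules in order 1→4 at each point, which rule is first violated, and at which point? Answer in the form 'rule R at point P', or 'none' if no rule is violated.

Zone of each point (C = within 1σ̂, B = 1σ̂–2σ̂, A = 2σ̂–3σ̂, * = beyond 3σ̂; sign = side of CL): 1:+C, 2:+B, 3:-B, 4:-C, 5:-C, 6:-C, 7:+C, 8:+C, 9:-B, 10:-C, 11:+C, 12:+C, 13:+C, 14:-C
No rule fires across all 14 points.

none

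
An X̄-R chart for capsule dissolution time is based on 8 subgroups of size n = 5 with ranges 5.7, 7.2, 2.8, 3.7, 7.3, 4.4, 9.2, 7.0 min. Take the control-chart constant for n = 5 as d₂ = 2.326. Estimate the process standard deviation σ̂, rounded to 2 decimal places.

2.54

R̄ = (5.7 + 7.2 + 2.8 + 3.7 + 7.3 + 4.4 + 9.2 + 7.0) / 8 = 5.9125
σ̂ = R̄ / d₂ = 5.9125 / 2.326 = 2.5419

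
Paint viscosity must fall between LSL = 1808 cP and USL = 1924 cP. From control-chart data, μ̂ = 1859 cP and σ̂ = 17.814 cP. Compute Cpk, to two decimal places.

0.95

Cpu = (USL − μ̂) / (3σ̂) = (1924 − 1859) / (3 × 17.814) = 1.2163; Cpl = (μ̂ − LSL) / (3σ̂) = (1859 − 1808) / (3 × 17.814) = 0.9543; Cpk = min(Cpu, Cpl) = 0.9543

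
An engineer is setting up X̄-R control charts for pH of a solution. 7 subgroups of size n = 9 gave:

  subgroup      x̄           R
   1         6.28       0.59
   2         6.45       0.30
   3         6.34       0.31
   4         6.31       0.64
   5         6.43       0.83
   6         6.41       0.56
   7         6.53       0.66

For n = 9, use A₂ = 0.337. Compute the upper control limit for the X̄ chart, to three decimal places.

X̄̄ = (6.28 + 6.45 + 6.34 + 6.31 + 6.43 + 6.41 + 6.53) / 7 = 44.7500 / 7 = 6.3929
R̄ = (0.59 + 0.30 + 0.31 + 0.64 + 0.83 + 0.56 + 0.66) / 7 = 3.8900 / 7 = 0.5557
UCL = X̄̄ + A₂·R̄ = 6.3929 + 0.337 × 0.5557 = 6.5801

6.580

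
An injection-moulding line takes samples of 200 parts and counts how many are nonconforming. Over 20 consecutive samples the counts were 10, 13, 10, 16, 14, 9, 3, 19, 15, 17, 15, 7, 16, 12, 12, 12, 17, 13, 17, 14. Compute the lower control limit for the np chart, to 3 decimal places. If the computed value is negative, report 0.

2.572

p̄ = Σdᵢ / (k·n) = 261 / (20 × 200) = 0.06525
LCL = np̄ − 3·√(np̄(1−p̄)) = 13.0500 − 3 × 3.4926 = 2.5721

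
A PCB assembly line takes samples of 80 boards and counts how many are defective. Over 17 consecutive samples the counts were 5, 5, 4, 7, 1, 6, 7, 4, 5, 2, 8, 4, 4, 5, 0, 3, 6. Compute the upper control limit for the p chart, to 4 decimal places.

p̄ = Σdᵢ / (k·n) = 76 / (17 × 80) = 0.05588
UCL = p̄ + 3·√(p̄(1−p̄)/n) = 0.05588 + 3 × √(0.05588×0.94412/80) = 0.05588 + 3 × 0.02568 = 0.13292

0.1329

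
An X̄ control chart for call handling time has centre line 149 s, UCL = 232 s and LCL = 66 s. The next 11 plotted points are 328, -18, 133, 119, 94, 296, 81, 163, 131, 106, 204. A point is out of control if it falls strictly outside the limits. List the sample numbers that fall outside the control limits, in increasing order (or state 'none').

Compare each point to [66, 232]: sample 1 = 328 > UCL; sample 2 = -18 < LCL; sample 6 = 296 > UCL.

1, 2, 6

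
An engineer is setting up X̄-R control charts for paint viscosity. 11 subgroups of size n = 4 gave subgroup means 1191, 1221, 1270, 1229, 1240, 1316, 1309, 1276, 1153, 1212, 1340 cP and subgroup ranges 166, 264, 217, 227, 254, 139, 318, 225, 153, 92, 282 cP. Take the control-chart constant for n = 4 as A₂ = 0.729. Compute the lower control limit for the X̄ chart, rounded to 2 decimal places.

1095.76

X̄̄ = (1191 + 1221 + 1270 + 1229 + 1240 + 1316 + 1309 + 1276 + 1153 + 1212 + 1340) / 11 = 13757.0000 / 11 = 1250.6364
R̄ = (166 + 264 + 217 + 227 + 254 + 139 + 318 + 225 + 153 + 92 + 282) / 11 = 2337.0000 / 11 = 212.4545
LCL = X̄̄ − A₂·R̄ = 1250.6364 − 0.729 × 212.4545 = 1095.7570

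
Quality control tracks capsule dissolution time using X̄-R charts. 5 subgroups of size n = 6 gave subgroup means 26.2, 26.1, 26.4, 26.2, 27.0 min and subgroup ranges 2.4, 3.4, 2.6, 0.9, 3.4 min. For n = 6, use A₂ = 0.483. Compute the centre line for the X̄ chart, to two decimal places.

26.38

X̄̄ = (26.2 + 26.1 + 26.4 + 26.2 + 27.0) / 5 = 131.9000 / 5 = 26.3800
CL = X̄̄ = 26.3800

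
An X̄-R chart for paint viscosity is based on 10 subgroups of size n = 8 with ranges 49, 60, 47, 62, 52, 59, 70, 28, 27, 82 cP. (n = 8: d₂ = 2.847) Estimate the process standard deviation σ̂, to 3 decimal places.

18.827

R̄ = (49 + 60 + 47 + 62 + 52 + 59 + 70 + 28 + 27 + 82) / 10 = 53.6000
σ̂ = R̄ / d₂ = 53.6000 / 2.847 = 18.8268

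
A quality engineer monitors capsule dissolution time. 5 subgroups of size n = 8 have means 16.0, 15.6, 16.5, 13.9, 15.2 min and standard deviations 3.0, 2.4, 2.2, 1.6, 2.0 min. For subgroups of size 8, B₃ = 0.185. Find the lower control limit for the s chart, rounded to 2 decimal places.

0.41

s̄ = (3.0 + 2.4 + 2.2 + 1.6 + 2.0) / 5 = 2.2400
LCL_s = B₃·s̄ = 0.185 × 2.2400 = 0.4144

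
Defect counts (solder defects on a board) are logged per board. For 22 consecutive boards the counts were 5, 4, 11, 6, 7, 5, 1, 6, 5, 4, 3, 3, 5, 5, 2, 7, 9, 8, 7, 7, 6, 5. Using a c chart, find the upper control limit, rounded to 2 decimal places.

12.54

c̄ = (5 + 4 + 11 + 6 + 7 + 5 + 1 + 6 + 5 + 4 + 3 + 3 + 5 + 5 + 2 + 7 + 9 + 8 + 7 + 7 + 6 + 5) / 22 = 121 / 22 = 5.5000
UCL = c̄ + 3√c̄ = 5.5000 + 3 × √5.5000 = 5.5000 + 3 × 2.3452 = 12.5356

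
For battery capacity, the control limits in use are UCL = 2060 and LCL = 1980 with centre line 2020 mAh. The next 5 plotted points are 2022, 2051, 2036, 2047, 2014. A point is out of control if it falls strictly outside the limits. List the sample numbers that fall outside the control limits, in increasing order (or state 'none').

none

All 5 points lie within [1980, 2060].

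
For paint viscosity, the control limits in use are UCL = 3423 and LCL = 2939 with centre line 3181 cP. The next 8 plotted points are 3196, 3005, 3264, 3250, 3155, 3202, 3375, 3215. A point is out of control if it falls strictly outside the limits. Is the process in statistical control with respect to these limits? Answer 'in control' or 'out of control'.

All 8 points lie within [2939, 3423].

in control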